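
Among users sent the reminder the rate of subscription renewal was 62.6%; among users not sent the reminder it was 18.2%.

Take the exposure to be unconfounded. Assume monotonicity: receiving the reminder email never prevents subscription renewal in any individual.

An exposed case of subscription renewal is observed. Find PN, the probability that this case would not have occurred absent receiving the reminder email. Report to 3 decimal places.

p₁ = 0.626, p₀ = 0.182.
Under exogeneity and monotonicity, PN = (p₁ − p₀) / p₁.
PN = (0.626 − 0.182) / 0.626 = 0.444 / 0.626 ≈ 0.7093

PN ≈ 0.709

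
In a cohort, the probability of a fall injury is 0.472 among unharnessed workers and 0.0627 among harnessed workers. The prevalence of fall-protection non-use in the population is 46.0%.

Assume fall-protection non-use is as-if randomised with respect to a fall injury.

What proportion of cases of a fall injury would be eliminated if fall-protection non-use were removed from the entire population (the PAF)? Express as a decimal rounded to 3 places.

Let p₁ = 0.472, p₀ = 0.0627.
Overall risk P(Y=1) = π·p₁ + (1−π)·p₀ = 0.46×0.472 + 0.54×0.0627 = 0.25098.
Under exogeneity, PAF = [P(Y=1) − p₀] / P(Y=1).
PAF = (0.25098 − 0.0627) / 0.25098 ≈ 0.7502

PAF ≈ 0.750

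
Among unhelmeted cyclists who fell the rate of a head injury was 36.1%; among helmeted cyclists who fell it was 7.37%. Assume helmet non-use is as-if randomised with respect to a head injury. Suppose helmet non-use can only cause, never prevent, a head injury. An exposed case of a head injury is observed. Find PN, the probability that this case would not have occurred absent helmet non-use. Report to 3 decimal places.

p₁ = 0.361, p₀ = 0.0737.
Under exogeneity and monotonicity, PN = (p₁ − p₀) / p₁.
PN = (0.361 − 0.0737) / 0.361 = 0.2873 / 0.361 ≈ 0.7958

PN ≈ 0.796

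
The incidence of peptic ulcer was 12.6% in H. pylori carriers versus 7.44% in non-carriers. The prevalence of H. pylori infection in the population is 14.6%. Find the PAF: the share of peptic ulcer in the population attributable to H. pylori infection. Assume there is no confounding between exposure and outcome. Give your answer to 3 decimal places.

p₁ = 0.126, p₀ = 0.0744.
Overall risk P(Y=1) = π·p₁ + (1−π)·p₀ = 0.146×0.126 + 0.854×0.0744 = 0.081934.
Under exogeneity, PAF = [P(Y=1) − p₀] / P(Y=1).
PAF = (0.081934 − 0.0744) / 0.081934 ≈ 0.0919

PAF ≈ 0.092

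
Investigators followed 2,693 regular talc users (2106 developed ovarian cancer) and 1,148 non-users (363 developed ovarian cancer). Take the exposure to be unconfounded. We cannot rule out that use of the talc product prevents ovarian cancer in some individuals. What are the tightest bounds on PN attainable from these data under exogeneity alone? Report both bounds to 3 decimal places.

p₁ = P(outcome | exposed) = 2106/2693 = 0.78203
p₀ = P(outcome | unexposed) = 363/1148 = 0.3162
Under exogeneity alone the bounds on PN are max{0,(p₁−p₀)/p₁} ≤ PN ≤ min{1,(1−p₀)/p₁}.
  lower = (p₁ − p₀)/p₁ = 0.46583 / 0.78203 ≈ 0.5957
  upper = min{1, (1 − p₀)/p₁} = 0.6838 / 0.78203 ≈ 0.8744

0.596 ≤ PN ≤ 0.874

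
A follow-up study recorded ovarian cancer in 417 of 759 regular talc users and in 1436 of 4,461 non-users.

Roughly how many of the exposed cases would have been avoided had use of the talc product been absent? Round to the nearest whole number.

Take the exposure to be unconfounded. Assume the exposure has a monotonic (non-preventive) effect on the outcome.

p₁ = P(outcome | exposed) = 417/759 = 0.54941
p₀ = P(outcome | unexposed) = 1436/4461 = 0.3219
PN = (p₁ − p₀)/p₁ = (0.54941 − 0.3219) / 0.54941 ≈ 0.41409.
Attributable cases ≈ PN × (exposed cases) = 0.41409 × 417 ≈ 172.68.

about 173 cases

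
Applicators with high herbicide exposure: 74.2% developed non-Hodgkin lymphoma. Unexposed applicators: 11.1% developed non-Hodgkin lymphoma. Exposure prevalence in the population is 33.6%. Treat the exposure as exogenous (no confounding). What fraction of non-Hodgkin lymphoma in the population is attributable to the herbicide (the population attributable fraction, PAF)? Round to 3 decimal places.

p₁ = 0.742, p₀ = 0.111.
Overall risk P(Y=1) = π·p₁ + (1−π)·p₀ = 0.336×0.742 + 0.664×0.111 = 0.32302.
Under exogeneity, PAF = [P(Y=1) − p₀] / P(Y=1).
PAF = (0.32302 − 0.111) / 0.32302 ≈ 0.6564

PAF ≈ 0.656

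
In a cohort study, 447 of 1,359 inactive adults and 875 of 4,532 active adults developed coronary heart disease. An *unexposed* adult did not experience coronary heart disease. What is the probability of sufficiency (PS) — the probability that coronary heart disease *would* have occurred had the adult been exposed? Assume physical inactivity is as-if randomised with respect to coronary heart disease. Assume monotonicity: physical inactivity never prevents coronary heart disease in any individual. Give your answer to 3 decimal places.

PS ≈ 0.168

p₁ = P(outcome | exposed) = 447/1359 = 0.32892
p₀ = P(outcome | unexposed) = 875/4532 = 0.19307
Under exogeneity and monotonicity, PS = (p₁ − p₀) / (1 − p₀).
PS = (0.32892 − 0.19307) / (1 − 0.19307) = 0.13585 / 0.80693 ≈ 0.1684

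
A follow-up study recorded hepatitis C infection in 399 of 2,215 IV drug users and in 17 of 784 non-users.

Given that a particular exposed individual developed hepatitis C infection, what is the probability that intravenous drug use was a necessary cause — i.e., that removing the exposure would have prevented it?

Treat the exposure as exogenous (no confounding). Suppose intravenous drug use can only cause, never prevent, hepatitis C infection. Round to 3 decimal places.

PN ≈ 0.880

p₁ = P(outcome | exposed) = 399/2215 = 0.18014
p₀ = P(outcome | unexposed) = 17/784 = 0.021684
Under exogeneity and monotonicity, PN = (p₁ − p₀) / p₁.
PN = (0.18014 − 0.021684) / 0.18014 = 0.15845 / 0.18014 ≈ 0.8796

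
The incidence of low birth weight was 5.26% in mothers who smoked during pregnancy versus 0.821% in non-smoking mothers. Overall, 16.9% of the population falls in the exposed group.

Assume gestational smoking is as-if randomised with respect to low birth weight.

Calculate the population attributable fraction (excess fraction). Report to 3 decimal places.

p₁ = 0.0526, p₀ = 0.00821.
Overall risk P(Y=1) = π·p₁ + (1−π)·p₀ = 0.169×0.0526 + 0.831×0.00821 = 0.015712.
Under exogeneity, PAF = [P(Y=1) − p₀] / P(Y=1).
PAF = (0.015712 − 0.00821) / 0.015712 ≈ 0.4775

PAF ≈ 0.477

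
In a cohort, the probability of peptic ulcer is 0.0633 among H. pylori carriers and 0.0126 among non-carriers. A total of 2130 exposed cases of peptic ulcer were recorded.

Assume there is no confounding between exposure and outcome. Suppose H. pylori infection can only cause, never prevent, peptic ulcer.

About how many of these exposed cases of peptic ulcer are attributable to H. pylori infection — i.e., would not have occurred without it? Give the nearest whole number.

Let p₁ = 0.0633, p₀ = 0.0126.
PN = (p₁ − p₀)/p₁ = (0.0633 − 0.0126) / 0.0633 ≈ 0.80095.
Attributable cases ≈ PN × (exposed cases) = 0.80095 × 2130 ≈ 1706.02.

about 1706 cases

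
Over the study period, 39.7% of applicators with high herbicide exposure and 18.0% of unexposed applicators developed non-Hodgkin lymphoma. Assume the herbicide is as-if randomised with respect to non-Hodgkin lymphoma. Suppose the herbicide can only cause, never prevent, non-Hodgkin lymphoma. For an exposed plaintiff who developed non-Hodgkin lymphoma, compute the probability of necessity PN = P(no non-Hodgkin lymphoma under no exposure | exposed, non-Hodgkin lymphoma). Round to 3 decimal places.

PN ≈ 0.547

p₁ = 0.397, p₀ = 0.18.
Under exogeneity and monotonicity, PN = (p₁ − p₀) / p₁.
PN = (0.397 − 0.18) / 0.397 = 0.217 / 0.397 ≈ 0.5466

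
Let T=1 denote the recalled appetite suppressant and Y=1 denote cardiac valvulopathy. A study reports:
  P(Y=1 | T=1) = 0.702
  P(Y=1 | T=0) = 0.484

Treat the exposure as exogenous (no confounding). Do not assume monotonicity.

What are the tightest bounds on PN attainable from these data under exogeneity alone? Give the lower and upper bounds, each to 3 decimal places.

Let p₁ = 0.702, p₀ = 0.484.
Under exogeneity alone the bounds on PN are max{0,(p₁−p₀)/p₁} ≤ PN ≤ min{1,(1−p₀)/p₁}.
  lower = (p₁ − p₀)/p₁ = 0.218 / 0.702 ≈ 0.3105
  upper = min{1, (1 − p₀)/p₁} = 0.516 / 0.702 ≈ 0.7350

0.311 ≤ PN ≤ 0.735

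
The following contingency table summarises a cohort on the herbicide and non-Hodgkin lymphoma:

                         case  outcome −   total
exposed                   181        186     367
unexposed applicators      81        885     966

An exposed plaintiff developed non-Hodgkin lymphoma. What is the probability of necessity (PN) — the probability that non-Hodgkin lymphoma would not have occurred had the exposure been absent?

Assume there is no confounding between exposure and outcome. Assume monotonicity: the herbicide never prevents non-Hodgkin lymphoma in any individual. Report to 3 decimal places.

p₁ = P(outcome | exposed) = 181/367 = 0.49319
p₀ = P(outcome | unexposed) = 81/966 = 0.083851
Under exogeneity and monotonicity, PN = (p₁ − p₀)/p₁.
PN = (0.49319 − 0.083851) / 0.49319 ≈ 0.8300

PN ≈ 0.830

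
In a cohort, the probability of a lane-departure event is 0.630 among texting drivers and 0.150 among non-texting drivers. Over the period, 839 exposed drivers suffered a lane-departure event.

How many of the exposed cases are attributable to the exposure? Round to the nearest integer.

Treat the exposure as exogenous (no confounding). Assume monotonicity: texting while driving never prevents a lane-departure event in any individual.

about 639 cases

Let p₁ = 0.63, p₀ = 0.15.
PN = (p₁ − p₀)/p₁ = (0.63 − 0.15) / 0.63 ≈ 0.76190.
Attributable cases ≈ PN × (exposed cases) = 0.76190 × 839 ≈ 639.24.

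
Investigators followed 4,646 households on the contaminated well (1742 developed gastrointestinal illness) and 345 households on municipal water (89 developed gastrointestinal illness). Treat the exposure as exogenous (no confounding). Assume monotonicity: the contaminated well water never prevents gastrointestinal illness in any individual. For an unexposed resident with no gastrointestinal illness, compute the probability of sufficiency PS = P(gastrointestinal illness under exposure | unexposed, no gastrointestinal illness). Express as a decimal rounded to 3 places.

PS ≈ 0.158

p₁ = P(outcome | exposed) = 1742/4646 = 0.37495
p₀ = P(outcome | unexposed) = 89/345 = 0.25797
Under exogeneity and monotonicity, PS = (p₁ − p₀) / (1 − p₀).
PS = (0.37495 − 0.25797) / (1 − 0.25797) = 0.11698 / 0.74203 ≈ 0.1576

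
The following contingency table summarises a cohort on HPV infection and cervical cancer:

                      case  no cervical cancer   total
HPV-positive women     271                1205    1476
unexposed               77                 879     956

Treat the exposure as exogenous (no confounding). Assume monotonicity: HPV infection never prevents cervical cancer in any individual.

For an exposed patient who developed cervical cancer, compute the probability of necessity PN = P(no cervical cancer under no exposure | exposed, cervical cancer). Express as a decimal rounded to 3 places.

p₁ = P(outcome | exposed) = 271/1476 = 0.1836
p₀ = P(outcome | unexposed) = 77/956 = 0.080544
Under exogeneity and monotonicity, PN = (p₁ − p₀) / p₁.
PN = (0.1836 − 0.080544) / 0.1836 = 0.10306 / 0.1836 ≈ 0.5613

PN ≈ 0.561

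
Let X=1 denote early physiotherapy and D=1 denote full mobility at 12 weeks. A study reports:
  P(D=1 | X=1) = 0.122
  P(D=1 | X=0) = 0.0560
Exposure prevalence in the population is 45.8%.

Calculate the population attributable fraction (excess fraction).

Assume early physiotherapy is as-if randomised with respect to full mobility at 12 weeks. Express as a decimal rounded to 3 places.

PAF ≈ 0.351

Let p₁ = 0.122, p₀ = 0.056.
Overall risk P(Y=1) = π·p₁ + (1−π)·p₀ = 0.458×0.122 + 0.542×0.056 = 0.086228.
Under exogeneity, PAF = [P(Y=1) − p₀] / P(Y=1).
PAF = (0.086228 − 0.056) / 0.086228 ≈ 0.3506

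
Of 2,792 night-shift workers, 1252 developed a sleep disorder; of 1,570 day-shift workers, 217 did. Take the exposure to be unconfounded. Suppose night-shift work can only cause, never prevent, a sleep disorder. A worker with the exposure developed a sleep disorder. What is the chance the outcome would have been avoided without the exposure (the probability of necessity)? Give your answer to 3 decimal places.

PN ≈ 0.692

p₁ = P(outcome | exposed) = 1252/2792 = 0.44842
p₀ = P(outcome | unexposed) = 217/1570 = 0.13822
Under exogeneity and monotonicity, PN = (p₁ − p₀) / p₁.
PN = (0.44842 − 0.13822) / 0.44842 = 0.31021 / 0.44842 ≈ 0.6918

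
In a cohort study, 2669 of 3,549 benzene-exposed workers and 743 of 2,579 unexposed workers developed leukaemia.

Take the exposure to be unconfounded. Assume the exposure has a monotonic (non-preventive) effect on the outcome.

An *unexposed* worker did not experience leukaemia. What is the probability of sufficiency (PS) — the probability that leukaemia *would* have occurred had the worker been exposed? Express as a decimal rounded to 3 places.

p₁ = P(outcome | exposed) = 2669/3549 = 0.75204
p₀ = P(outcome | unexposed) = 743/2579 = 0.2881
Under exogeneity and monotonicity, PS = (p₁ − p₀) / (1 − p₀).
PS = (0.75204 − 0.2881) / (1 − 0.2881) = 0.46395 / 0.7119 ≈ 0.6517

PS ≈ 0.652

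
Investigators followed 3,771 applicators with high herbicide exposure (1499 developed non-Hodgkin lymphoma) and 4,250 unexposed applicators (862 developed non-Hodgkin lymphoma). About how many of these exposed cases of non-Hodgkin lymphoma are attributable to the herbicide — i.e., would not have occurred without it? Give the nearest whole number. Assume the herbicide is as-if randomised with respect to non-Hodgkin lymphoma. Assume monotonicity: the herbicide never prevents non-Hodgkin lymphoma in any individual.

p₁ = P(outcome | exposed) = 1499/3771 = 0.39751
p₀ = P(outcome | unexposed) = 862/4250 = 0.20282
PN = (p₁ − p₀)/p₁ = (0.39751 − 0.20282) / 0.39751 ≈ 0.48976.
Attributable cases ≈ PN × (exposed cases) = 0.48976 × 1499 ≈ 734.15.

about 734 cases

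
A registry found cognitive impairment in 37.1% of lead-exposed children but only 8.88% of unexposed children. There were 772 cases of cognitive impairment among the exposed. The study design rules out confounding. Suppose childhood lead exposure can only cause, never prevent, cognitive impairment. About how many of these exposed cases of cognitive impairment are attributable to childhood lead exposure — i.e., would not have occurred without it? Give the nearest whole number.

about 587 cases

p₁ = 0.371, p₀ = 0.0888.
PN = (p₁ − p₀)/p₁ = (0.371 − 0.0888) / 0.371 ≈ 0.76065.
Attributable cases ≈ PN × (exposed cases) = 0.76065 × 772 ≈ 587.22.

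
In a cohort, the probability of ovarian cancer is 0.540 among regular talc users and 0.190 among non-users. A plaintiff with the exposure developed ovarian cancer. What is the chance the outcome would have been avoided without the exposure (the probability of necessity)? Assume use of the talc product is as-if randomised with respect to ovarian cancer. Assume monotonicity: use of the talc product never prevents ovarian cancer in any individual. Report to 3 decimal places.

PN ≈ 0.648

Let p₁ = 0.54, p₀ = 0.19.
Under exogeneity and monotonicity, PN = (p₁ − p₀) / p₁.
PN = (0.54 − 0.19) / 0.54 = 0.35 / 0.54 ≈ 0.6481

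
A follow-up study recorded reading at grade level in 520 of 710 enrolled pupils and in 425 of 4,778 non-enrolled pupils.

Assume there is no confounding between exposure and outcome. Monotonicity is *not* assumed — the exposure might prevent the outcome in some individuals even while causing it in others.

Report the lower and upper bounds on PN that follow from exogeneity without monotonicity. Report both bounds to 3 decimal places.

p₁ = P(outcome | exposed) = 520/710 = 0.73239
p₀ = P(outcome | unexposed) = 425/4778 = 0.088949
Under exogeneity alone the bounds on PN are max{0,(p₁−p₀)/p₁} ≤ PN ≤ min{1,(1−p₀)/p₁}.
  lower = (p₁ − p₀)/p₁ = 0.64345 / 0.73239 ≈ 0.8785
  upper = min{1, (1 − p₀)/p₁} = 0.91105 / 0.73239 ≈ 1.2439 → capped at 1

0.879 ≤ PN ≤ 1.000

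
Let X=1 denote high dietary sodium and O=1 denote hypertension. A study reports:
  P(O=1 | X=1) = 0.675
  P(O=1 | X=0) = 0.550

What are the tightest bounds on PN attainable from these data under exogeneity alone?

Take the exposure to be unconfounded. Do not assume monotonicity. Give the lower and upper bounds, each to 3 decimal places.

Let p₁ = 0.675, p₀ = 0.55.
Under exogeneity alone the bounds on PN are max{0,(p₁−p₀)/p₁} ≤ PN ≤ min{1,(1−p₀)/p₁}.
  lower = (p₁ − p₀)/p₁ = 0.125 / 0.675 ≈ 0.1852
  upper = min{1, (1 − p₀)/p₁} = 0.45 / 0.675 ≈ 0.6667

0.185 ≤ PN ≤ 0.667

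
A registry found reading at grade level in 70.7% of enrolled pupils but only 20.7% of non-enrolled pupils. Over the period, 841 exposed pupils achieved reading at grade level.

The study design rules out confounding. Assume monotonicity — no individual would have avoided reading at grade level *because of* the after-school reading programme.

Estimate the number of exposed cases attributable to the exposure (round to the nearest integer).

p₁ = 0.707, p₀ = 0.207.
PN = (p₁ − p₀)/p₁ = (0.707 − 0.207) / 0.707 ≈ 0.70721.
Attributable cases ≈ PN × (exposed cases) = 0.70721 × 841 ≈ 594.77.

about 595 cases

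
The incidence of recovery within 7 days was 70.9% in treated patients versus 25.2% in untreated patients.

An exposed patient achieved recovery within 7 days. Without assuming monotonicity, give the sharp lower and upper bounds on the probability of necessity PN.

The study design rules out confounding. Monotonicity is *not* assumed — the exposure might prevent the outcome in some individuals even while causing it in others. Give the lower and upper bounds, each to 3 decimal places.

0.645 ≤ PN ≤ 1.000

p₁ = 0.709, p₀ = 0.252.
Under exogeneity alone the bounds on PN are max{0,(p₁−p₀)/p₁} ≤ PN ≤ min{1,(1−p₀)/p₁}.
  lower = (p₁ − p₀)/p₁ = 0.457 / 0.709 ≈ 0.6446
  upper = min{1, (1 − p₀)/p₁} = 0.748 / 0.709 ≈ 1.0550 → capped at 1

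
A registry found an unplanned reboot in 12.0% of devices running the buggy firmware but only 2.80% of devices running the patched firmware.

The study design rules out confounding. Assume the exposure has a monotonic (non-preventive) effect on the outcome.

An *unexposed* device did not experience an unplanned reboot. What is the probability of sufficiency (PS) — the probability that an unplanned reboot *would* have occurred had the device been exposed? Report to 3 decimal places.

p₁ = 0.12, p₀ = 0.028.
Under exogeneity and monotonicity, PS = (p₁ − p₀) / (1 − p₀).
PS = (0.12 − 0.028) / (1 − 0.028) = 0.092 / 0.972 ≈ 0.0947

PS ≈ 0.095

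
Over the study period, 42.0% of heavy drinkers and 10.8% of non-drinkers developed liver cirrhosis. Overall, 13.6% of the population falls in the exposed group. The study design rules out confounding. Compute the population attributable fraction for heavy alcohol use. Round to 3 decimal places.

PAF ≈ 0.282

p₁ = 0.42, p₀ = 0.108.
Overall risk P(Y=1) = π·p₁ + (1−π)·p₀ = 0.136×0.42 + 0.864×0.108 = 0.15043.
Under exogeneity, PAF = [P(Y=1) − p₀] / P(Y=1).
PAF = (0.15043 − 0.108) / 0.15043 ≈ 0.2821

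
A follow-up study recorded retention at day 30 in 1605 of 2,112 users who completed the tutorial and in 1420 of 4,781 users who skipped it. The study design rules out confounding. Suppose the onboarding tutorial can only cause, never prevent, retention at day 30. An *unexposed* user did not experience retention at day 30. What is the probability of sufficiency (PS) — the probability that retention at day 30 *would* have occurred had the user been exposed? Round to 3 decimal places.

PS ≈ 0.659

p₁ = P(outcome | exposed) = 1605/2112 = 0.75994
p₀ = P(outcome | unexposed) = 1420/4781 = 0.29701
Under exogeneity and monotonicity, PS = (p₁ − p₀) / (1 − p₀).
PS = (0.75994 − 0.29701) / (1 − 0.29701) = 0.46293 / 0.70299 ≈ 0.6585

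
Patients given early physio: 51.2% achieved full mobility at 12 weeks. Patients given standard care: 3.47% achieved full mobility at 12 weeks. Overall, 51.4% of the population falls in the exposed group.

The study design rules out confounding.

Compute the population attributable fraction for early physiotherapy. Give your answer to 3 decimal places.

PAF ≈ 0.876

p₁ = 0.512, p₀ = 0.0347.
Overall risk P(Y=1) = π·p₁ + (1−π)·p₀ = 0.514×0.512 + 0.486×0.0347 = 0.28003.
Under exogeneity, PAF = [P(Y=1) − p₀] / P(Y=1).
PAF = (0.28003 − 0.0347) / 0.28003 ≈ 0.8761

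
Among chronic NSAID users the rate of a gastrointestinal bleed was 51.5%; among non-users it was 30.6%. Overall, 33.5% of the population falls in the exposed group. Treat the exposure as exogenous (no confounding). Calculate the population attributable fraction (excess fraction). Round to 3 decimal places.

PAF ≈ 0.186

p₁ = 0.515, p₀ = 0.306.
Overall risk P(Y=1) = π·p₁ + (1−π)·p₀ = 0.335×0.515 + 0.665×0.306 = 0.37601.
Under exogeneity, PAF = [P(Y=1) − p₀] / P(Y=1).
PAF = (0.37601 − 0.306) / 0.37601 ≈ 0.1862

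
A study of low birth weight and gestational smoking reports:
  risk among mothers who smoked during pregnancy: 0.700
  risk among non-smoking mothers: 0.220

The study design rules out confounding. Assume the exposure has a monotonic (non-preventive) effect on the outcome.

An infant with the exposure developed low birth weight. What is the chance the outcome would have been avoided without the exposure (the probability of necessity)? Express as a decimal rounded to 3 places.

Let p₁ = 0.7, p₀ = 0.22.
Under exogeneity and monotonicity, PN = (p₁ − p₀) / p₁.
PN = (0.7 − 0.22) / 0.7 = 0.48 / 0.7 ≈ 0.6857

PN ≈ 0.686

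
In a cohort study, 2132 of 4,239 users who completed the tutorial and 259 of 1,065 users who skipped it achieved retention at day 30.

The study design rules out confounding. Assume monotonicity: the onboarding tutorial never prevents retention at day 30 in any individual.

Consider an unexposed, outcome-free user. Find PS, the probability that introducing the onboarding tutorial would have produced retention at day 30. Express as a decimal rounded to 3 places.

PS ≈ 0.343

p₁ = P(outcome | exposed) = 2132/4239 = 0.50295
p₀ = P(outcome | unexposed) = 259/1065 = 0.24319
Under exogeneity and monotonicity, PS = (p₁ − p₀) / (1 − p₀).
PS = (0.50295 − 0.24319) / (1 − 0.24319) = 0.25976 / 0.75681 ≈ 0.3432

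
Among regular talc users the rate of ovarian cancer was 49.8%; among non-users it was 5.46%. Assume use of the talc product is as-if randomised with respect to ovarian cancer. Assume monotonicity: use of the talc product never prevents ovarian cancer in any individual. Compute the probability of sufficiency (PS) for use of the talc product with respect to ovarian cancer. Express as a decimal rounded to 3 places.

PS ≈ 0.469

p₁ = 0.498, p₀ = 0.0546.
Under exogeneity and monotonicity, PS = (p₁ − p₀) / (1 − p₀).
PS = (0.498 − 0.0546) / (1 − 0.0546) = 0.4434 / 0.9454 ≈ 0.4690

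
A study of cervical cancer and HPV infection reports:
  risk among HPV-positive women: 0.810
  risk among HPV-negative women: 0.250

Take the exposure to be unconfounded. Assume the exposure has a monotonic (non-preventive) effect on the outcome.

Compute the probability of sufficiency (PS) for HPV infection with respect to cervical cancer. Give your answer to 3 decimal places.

Let p₁ = 0.81, p₀ = 0.25.
Under exogeneity and monotonicity, PS = (p₁ − p₀) / (1 − p₀).
PS = (0.81 − 0.25) / (1 − 0.25) = 0.56 / 0.75 ≈ 0.7467

PS ≈ 0.747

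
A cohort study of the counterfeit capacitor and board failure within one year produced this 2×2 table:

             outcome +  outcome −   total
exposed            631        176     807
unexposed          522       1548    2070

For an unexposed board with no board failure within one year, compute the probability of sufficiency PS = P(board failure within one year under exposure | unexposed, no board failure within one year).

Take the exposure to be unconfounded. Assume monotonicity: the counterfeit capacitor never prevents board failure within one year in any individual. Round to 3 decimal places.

PS ≈ 0.708

p₁ = P(outcome | exposed) = 631/807 = 0.78191
p₀ = P(outcome | unexposed) = 522/2070 = 0.25217
Under exogeneity and monotonicity, PS = (p₁ − p₀)/(1 − p₀).
PS = (0.78191 − 0.25217) / 0.74783 ≈ 0.7084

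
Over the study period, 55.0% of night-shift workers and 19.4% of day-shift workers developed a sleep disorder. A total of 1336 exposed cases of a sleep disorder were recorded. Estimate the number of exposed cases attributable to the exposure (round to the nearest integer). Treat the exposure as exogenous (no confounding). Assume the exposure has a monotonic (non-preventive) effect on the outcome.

p₁ = 0.55, p₀ = 0.194.
PN = (p₁ − p₀)/p₁ = (0.55 − 0.194) / 0.55 ≈ 0.64727.
Attributable cases ≈ PN × (exposed cases) = 0.64727 × 1336 ≈ 864.76.

about 865 cases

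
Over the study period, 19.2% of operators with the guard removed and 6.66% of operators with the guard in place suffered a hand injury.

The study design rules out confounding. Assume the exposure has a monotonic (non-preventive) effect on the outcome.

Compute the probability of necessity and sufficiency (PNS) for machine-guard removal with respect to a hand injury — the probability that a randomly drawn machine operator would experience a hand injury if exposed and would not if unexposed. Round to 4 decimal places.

PNS ≈ 0.1254

p₁ = 0.192, p₀ = 0.0666.
Under exogeneity and monotonicity, PNS = p₁ − p₀.
PNS = 0.192 − 0.0666 = 0.1254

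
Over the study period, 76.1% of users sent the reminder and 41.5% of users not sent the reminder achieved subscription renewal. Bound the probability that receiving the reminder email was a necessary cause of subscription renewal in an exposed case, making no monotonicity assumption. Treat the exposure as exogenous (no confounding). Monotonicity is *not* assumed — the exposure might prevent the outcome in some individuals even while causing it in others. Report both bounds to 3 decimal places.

0.455 ≤ PN ≤ 0.769

p₁ = 0.761, p₀ = 0.415.
Under exogeneity alone the bounds on PN are max{0,(p₁−p₀)/p₁} ≤ PN ≤ min{1,(1−p₀)/p₁}.
  lower = (p₁ − p₀)/p₁ = 0.346 / 0.761 ≈ 0.4547
  upper = min{1, (1 − p₀)/p₁} = 0.585 / 0.761 ≈ 0.7687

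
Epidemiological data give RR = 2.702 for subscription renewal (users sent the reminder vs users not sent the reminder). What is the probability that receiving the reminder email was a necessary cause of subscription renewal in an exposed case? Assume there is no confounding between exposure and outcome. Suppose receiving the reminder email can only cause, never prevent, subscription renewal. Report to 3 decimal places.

Under exogeneity and monotonicity, PN = (RR − 1) / RR = 1 − 1/RR.
PN = (2.702 − 1) / 2.702 = 1.702 / 2.702 ≈ 0.6299

PN ≈ 0.630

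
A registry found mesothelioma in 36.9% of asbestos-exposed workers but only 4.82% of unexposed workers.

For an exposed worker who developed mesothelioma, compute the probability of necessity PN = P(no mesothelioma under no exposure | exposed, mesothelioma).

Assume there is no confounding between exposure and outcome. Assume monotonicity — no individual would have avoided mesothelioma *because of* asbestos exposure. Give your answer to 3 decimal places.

p₁ = 0.369, p₀ = 0.0482.
Under exogeneity and monotonicity, PN = (p₁ − p₀) / p₁.
PN = (0.369 − 0.0482) / 0.369 = 0.3208 / 0.369 ≈ 0.8694

PN ≈ 0.869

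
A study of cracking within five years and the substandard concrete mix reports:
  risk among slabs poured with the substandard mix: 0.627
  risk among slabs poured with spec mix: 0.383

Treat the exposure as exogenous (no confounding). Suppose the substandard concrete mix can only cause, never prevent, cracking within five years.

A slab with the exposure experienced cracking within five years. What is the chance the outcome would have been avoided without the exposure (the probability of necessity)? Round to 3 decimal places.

PN ≈ 0.389

Let p₁ = 0.627, p₀ = 0.383.
Under exogeneity and monotonicity, PN = (p₁ − p₀) / p₁.
PN = (0.627 − 0.383) / 0.627 = 0.244 / 0.627 ≈ 0.3892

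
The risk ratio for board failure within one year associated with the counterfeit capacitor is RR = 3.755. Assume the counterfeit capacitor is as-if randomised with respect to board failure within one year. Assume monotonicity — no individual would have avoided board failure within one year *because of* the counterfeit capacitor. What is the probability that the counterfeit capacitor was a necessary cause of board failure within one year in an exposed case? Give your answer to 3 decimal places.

Under exogeneity and monotonicity, PN = (RR − 1) / RR = 1 − 1/RR.
PN = (3.755 − 1) / 3.755 = 2.755 / 3.755 ≈ 0.7337

PN ≈ 0.734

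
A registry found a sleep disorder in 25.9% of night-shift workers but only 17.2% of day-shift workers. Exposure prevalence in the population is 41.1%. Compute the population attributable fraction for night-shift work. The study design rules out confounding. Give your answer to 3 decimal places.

PAF ≈ 0.172

p₁ = 0.259, p₀ = 0.172.
Overall risk P(Y=1) = π·p₁ + (1−π)·p₀ = 0.411×0.259 + 0.589×0.172 = 0.20776.
Under exogeneity, PAF = [P(Y=1) − p₀] / P(Y=1).
PAF = (0.20776 − 0.172) / 0.20776 ≈ 0.1721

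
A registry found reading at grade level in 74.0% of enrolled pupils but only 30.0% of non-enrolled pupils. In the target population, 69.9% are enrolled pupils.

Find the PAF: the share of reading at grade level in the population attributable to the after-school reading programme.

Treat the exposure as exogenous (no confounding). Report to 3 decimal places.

p₁ = 0.74, p₀ = 0.3.
Overall risk P(Y=1) = π·p₁ + (1−π)·p₀ = 0.699×0.74 + 0.301×0.3 = 0.60756.
Under exogeneity, PAF = [P(Y=1) − p₀] / P(Y=1).
PAF = (0.60756 − 0.3) / 0.60756 ≈ 0.5062

PAF ≈ 0.506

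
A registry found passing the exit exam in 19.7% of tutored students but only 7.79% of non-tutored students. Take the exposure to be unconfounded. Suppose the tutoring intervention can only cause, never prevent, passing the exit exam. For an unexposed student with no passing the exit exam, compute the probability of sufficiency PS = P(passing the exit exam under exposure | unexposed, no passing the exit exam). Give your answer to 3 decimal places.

p₁ = 0.197, p₀ = 0.0779.
Under exogeneity and monotonicity, PS = (p₁ − p₀) / (1 − p₀).
PS = (0.197 − 0.0779) / (1 − 0.0779) = 0.1191 / 0.9221 ≈ 0.1292

PS ≈ 0.129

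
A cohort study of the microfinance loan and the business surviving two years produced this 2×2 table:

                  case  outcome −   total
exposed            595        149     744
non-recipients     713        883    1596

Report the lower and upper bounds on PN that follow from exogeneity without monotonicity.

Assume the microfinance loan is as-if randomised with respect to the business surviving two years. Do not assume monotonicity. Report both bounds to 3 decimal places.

p₁ = P(outcome | exposed) = 595/744 = 0.79973
p₀ = P(outcome | unexposed) = 713/1596 = 0.44674
Under exogeneity alone the bounds on PN are max{0,(p₁−p₀)/p₁} ≤ PN ≤ min{1,(1−p₀)/p₁}.
  lower = (p₁ − p₀)/p₁ = 0.35299 / 0.79973 ≈ 0.4414
  upper = min{1, (1 − p₀)/p₁} = 0.55326 / 0.79973 ≈ 0.6918

0.441 ≤ PN ≤ 0.692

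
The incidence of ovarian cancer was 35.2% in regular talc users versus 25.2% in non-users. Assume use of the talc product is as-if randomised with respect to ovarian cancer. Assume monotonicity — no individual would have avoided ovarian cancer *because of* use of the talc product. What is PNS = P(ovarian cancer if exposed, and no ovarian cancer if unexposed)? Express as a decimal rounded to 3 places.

PNS ≈ 0.100

p₁ = 0.352, p₀ = 0.252.
Under exogeneity and monotonicity, PNS = p₁ − p₀.
PNS = 0.352 − 0.252 = 0.1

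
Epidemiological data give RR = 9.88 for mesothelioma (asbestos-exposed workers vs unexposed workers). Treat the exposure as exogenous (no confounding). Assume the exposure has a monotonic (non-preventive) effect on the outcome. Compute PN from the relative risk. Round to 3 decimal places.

PN ≈ 0.899

Under exogeneity and monotonicity, PN = (RR − 1) / RR = 1 − 1/RR.
PN = (9.88 − 1) / 9.88 = 8.88 / 9.88 ≈ 0.8988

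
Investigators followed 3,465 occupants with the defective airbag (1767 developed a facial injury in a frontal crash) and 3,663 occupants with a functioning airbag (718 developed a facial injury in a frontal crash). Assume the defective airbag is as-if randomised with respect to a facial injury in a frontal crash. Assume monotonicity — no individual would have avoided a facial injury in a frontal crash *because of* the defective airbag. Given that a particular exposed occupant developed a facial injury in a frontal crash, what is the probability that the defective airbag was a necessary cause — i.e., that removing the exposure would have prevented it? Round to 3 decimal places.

PN ≈ 0.616

p₁ = P(outcome | exposed) = 1767/3465 = 0.50996
p₀ = P(outcome | unexposed) = 718/3663 = 0.19601
Under exogeneity and monotonicity, PN = (p₁ − p₀) / p₁.
PN = (0.50996 − 0.19601) / 0.50996 = 0.31394 / 0.50996 ≈ 0.6156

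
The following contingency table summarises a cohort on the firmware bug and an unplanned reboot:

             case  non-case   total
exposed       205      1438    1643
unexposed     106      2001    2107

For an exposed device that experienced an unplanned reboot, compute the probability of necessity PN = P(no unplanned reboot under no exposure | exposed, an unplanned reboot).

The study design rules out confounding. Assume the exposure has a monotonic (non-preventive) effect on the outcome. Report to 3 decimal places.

PN ≈ 0.597

p₁ = P(outcome | exposed) = 205/1643 = 0.12477
p₀ = P(outcome | unexposed) = 106/2107 = 0.050308
Under exogeneity and monotonicity, PN = (p₁ − p₀) / p₁.
PN = (0.12477 − 0.050308) / 0.12477 = 0.074463 / 0.12477 ≈ 0.5968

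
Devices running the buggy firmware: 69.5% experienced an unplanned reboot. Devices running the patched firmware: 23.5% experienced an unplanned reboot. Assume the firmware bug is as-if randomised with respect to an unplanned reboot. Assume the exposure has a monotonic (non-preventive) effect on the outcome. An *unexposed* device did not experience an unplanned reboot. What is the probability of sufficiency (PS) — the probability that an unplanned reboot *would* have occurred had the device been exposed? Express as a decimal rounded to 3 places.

PS ≈ 0.601

p₁ = 0.695, p₀ = 0.235.
Under exogeneity and monotonicity, PS = (p₁ − p₀) / (1 − p₀).
PS = (0.695 − 0.235) / (1 − 0.235) = 0.46 / 0.765 ≈ 0.6013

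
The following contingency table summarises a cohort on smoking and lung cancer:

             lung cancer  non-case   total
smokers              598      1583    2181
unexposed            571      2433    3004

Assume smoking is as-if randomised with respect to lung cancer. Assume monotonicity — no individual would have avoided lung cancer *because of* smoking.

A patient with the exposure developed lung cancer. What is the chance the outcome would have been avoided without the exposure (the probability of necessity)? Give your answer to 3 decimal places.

p₁ = P(outcome | exposed) = 598/2181 = 0.27419
p₀ = P(outcome | unexposed) = 571/3004 = 0.19008
Under exogeneity and monotonicity, PN = (p₁ − p₀) / p₁.
PN = (0.27419 − 0.19008) / 0.27419 = 0.084106 / 0.27419 ≈ 0.3067

PN ≈ 0.307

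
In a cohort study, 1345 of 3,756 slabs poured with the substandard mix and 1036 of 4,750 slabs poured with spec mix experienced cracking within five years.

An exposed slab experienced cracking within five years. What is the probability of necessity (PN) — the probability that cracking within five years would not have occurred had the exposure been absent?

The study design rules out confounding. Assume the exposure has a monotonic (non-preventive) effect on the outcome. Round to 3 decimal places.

p₁ = P(outcome | exposed) = 1345/3756 = 0.35809
p₀ = P(outcome | unexposed) = 1036/4750 = 0.21811
Under exogeneity and monotonicity, PN = (p₁ − p₀) / p₁.
PN = (0.35809 − 0.21811) / 0.35809 = 0.13999 / 0.35809 ≈ 0.3909

PN ≈ 0.391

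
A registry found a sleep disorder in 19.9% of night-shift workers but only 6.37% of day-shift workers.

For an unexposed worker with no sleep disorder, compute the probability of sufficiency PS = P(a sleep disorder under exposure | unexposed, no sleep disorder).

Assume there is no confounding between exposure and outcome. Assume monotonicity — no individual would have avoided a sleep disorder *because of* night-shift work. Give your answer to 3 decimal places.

p₁ = 0.199, p₀ = 0.0637.
Under exogeneity and monotonicity, PS = (p₁ − p₀) / (1 − p₀).
PS = (0.199 − 0.0637) / (1 − 0.0637) = 0.1353 / 0.9363 ≈ 0.1445

PS ≈ 0.145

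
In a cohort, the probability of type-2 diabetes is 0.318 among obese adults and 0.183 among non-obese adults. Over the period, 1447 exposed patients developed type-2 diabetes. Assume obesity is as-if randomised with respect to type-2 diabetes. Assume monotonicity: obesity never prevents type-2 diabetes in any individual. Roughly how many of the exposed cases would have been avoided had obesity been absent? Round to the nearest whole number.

about 614 cases

Let p₁ = 0.318, p₀ = 0.183.
PN = (p₁ − p₀)/p₁ = (0.318 − 0.183) / 0.318 ≈ 0.42453.
Attributable cases ≈ PN × (exposed cases) = 0.42453 × 1447 ≈ 614.29.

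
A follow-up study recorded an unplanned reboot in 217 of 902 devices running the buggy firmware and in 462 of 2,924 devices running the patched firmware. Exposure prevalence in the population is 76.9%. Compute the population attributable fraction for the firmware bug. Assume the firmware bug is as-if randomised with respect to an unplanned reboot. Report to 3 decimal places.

p₁ = P(outcome | exposed) = 217/902 = 0.24058
p₀ = P(outcome | unexposed) = 462/2924 = 0.158
Overall risk P(Y=1) = π·p₁ + (1−π)·p₀ = 0.769×0.24058 + 0.231×0.158 = 0.2215.
Under exogeneity, PAF = [P(Y=1) − p₀] / P(Y=1).
PAF = (0.2215 − 0.158) / 0.2215 ≈ 0.2867

PAF ≈ 0.287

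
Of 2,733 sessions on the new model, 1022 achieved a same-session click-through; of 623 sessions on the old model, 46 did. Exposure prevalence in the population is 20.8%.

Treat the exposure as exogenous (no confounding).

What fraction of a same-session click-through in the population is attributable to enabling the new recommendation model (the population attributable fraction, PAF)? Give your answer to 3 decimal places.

p₁ = P(outcome | exposed) = 1022/2733 = 0.37395
p₀ = P(outcome | unexposed) = 46/623 = 0.073836
Overall risk P(Y=1) = π·p₁ + (1−π)·p₀ = 0.208×0.37395 + 0.792×0.073836 = 0.13626.
Under exogeneity, PAF = [P(Y=1) − p₀] / P(Y=1).
PAF = (0.13626 − 0.073836) / 0.13626 ≈ 0.4581

PAF ≈ 0.458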